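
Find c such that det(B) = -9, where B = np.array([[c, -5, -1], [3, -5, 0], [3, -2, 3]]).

c = 3

Expanding along the row containing c, det(B) is linear in c: det(B) = (-15)·c + (36).
Set (-15)·c + (36) = -9  ⇒  (-15)·c = -45  ⇒  c = 3.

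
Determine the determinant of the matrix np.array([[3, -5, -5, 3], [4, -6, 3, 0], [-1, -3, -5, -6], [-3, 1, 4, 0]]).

The determinant is 1200.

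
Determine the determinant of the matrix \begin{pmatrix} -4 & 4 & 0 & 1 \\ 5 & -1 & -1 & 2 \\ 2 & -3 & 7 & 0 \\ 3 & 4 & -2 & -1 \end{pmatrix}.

The determinant is 636.

Expand along row 1 (it has 1 zero):
  + (-4) · M_11   where M_11 = det([-1 -1 2; -3 7 0; 4 -2 -1]) = -34
  − (4) · M_12   where M_12 = det([5 -1 2; 2 7 0; 3 -2 -1]) = -87
  − (1) · M_14   where M_14 = det([5 -1 -1; 2 -3 7; 3 4 -2]) = -152
det = (+1)·(-4)·(-34) + (-1)·(4)·(-87) + (-1)·(1)·(-152) = 636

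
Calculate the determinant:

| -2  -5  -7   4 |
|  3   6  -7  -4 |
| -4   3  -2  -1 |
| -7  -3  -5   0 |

Expand along row 4 (it has 1 zero):
  − (-7) · M_41   where M_41 = det([-5 -7 4; 6 -7 -4; 3 -2 -1]) = 83
  + (-3) · M_42   where M_42 = det([-2 -7 4; 3 -7 -4; -4 -2 -1]) = -267
  − (-5) · M_43   where M_43 = det([-2 -5 4; 3 6 -4; -4 3 -1]) = 25
det = (-1)·(-7)·(83) + (+1)·(-3)·(-267) + (-1)·(-5)·(25) = 1507

The determinant is 1507.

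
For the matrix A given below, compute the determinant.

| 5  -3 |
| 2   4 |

The determinant is 26.

det(A) = 5·4 − (-3)·2 = 20 − (-6) = 26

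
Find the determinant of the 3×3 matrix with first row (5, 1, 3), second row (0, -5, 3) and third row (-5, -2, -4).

40

Expand along row 2:
  + (-5) · |5 3; -5 -4| = (-5)·(-20 − (-15)) = 25
  − 3 · |5 1; -5 -2| = −3·(-10 − (-5)) = 15
Sum: (25) + (15) = 40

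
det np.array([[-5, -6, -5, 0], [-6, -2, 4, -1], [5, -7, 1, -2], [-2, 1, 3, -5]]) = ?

The determinant is 2553.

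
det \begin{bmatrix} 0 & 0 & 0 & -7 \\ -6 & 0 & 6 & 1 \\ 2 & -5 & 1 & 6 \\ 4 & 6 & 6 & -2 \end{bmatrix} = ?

Expand along row 1 (it has 3 zeros):
  − (-7) · M_14   where M_14 = det([-6 0 6; 2 -5 1; 4 6 6]) = 408
det = (-1)·(-7)·(408) = 2856

2856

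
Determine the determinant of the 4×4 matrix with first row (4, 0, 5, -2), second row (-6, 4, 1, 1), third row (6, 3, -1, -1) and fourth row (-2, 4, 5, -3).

The determinant is 532.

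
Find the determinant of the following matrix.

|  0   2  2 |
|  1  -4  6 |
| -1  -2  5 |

The determinant is -34.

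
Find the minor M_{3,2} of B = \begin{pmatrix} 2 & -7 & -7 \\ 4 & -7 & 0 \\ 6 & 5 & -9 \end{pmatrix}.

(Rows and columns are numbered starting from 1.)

Delete row 3 and column 2; the remaining 2×2 submatrix is [2 -7; 4 0].
Its determinant is 2·0 − (-7)·4 = 28.

28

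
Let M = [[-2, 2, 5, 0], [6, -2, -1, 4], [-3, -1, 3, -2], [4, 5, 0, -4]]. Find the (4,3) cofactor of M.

Delete row 4 and column 3; the remaining 3×3 submatrix is [-2 2 0; 6 -2 4; -3 -1 -2].
Its determinant is -16.
The cofactor carries sign (−1)^(4+3) = −1, so C_{4,3} = −(-16) = 16.

The cofactor is 16.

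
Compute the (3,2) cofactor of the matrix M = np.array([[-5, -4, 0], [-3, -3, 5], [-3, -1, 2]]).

The cofactor is 25.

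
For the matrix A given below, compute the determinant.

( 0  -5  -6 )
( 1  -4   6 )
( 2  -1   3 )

|A| = -87

Expand along row 1:
  − (-5) · |1 6; 2 3| = −(-5)·(3 − 12) = -45
  + (-6) · |1 -4; 2 -1| = (-6)·(-1 − (-8)) = -42
Sum: (-45) + (-42) = -87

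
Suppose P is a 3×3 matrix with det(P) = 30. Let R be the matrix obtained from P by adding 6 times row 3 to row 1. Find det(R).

Adding a multiple of one row to another leaves the determinant unchanged.
det(R) = (1)·(30) = 30

The determinant is 30.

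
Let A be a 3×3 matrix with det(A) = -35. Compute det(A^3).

-42875

det(A^3) = (det A)^3 = (-35)^3 = -42875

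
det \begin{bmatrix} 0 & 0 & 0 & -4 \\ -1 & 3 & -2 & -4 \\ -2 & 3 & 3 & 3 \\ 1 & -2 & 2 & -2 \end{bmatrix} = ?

The determinant is 28.

Expand along row 1 (it has 3 zeros):
  − (-4) · M_14   where M_14 = det([-1 3 -2; -2 3 3; 1 -2 2]) = 7
det = (-1)·(-4)·(7) = 28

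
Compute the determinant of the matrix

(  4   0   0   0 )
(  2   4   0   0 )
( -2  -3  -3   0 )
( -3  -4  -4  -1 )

48

The matrix is lower triangular, so the determinant is the product of the diagonal entries:
det = (4) · (4) · (-3) · (-1) = 48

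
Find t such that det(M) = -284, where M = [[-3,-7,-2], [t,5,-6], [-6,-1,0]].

t = 5

Expanding along the column containing t, det(M) is linear in t: det(M) = (2)·t + (-294).
Set (2)·t + (-294) = -284  ⇒  (2)·t = 10  ⇒  t = 5.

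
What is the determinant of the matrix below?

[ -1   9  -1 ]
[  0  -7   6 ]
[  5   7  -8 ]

Expand along row 2:
  + (-7) · |-1 -1; 5 -8| = (-7)·(8 − (-5)) = -91
  − 6 · |-1 9; 5 7| = −6·(-7 − 45) = 312
Sum: (-91) + (312) = 221

221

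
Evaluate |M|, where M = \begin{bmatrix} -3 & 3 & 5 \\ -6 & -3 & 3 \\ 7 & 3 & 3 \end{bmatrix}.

Expand along row 1:
  + (-3) · |-3 3; 3 3| = (-3)·(-9 − 9) = 54
  − 3 · |-6 3; 7 3| = −3·(-18 − 21) = 117
  + 5 · |-6 -3; 7 3| = 5·(-18 − (-21)) = 15
Sum: (54) + (117) + (15) = 186

det(M) = 186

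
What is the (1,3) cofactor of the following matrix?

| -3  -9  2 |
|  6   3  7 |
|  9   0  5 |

-27

Delete row 1 and column 3; the remaining 2×2 submatrix is [6 3; 9 0].
Its determinant is 6·0 − 3·9 = -27.
The cofactor carries sign (−1)^(1+3) = +1, so C_{1,3} = +(-27) = -27.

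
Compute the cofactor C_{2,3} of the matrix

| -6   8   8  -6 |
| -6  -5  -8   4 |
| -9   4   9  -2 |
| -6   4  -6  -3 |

Delete row 2 and column 3; the remaining 3×3 submatrix is [-6 8 -6; -9 4 -2; -6 4 -3].
Its determinant is -24.
The cofactor carries sign (−1)^(2+3) = −1, so C_{2,3} = −(-24) = 24.

24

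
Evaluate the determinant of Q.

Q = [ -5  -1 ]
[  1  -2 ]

The determinant is 11.

det(Q) = (-5)·(-2) − (-1)·1 = 10 − (-1) = 11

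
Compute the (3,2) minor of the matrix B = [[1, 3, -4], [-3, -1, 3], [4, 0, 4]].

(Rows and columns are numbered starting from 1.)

Delete row 3 and column 2; the remaining 2×2 submatrix is [1 -4; -3 3].
Its determinant is 1·3 − (-4)·(-3) = -9.

-9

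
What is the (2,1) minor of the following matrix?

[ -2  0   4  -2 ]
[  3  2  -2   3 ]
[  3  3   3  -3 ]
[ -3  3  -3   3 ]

Delete row 2 and column 1; the remaining 3×3 submatrix is [0 4 -2; 3 3 -3; 3 -3 3].
Its determinant is -36.

-36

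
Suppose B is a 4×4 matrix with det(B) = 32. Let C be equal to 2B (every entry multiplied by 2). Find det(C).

512

For a 4×4 matrix, det(2B) = 2^4·det(B) = 16·det(B).
det(C) = (16)·(32) = 512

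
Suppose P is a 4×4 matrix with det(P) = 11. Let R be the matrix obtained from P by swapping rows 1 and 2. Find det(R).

Swapping two rows multiplies the determinant by −1.
det(R) = (-1)·(11) = -11

-11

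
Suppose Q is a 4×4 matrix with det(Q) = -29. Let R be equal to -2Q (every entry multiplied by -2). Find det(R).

For a 4×4 matrix, det(-2Q) = (-2)^4·det(Q) = 16·det(Q).
det(R) = (16)·(-29) = -464

-464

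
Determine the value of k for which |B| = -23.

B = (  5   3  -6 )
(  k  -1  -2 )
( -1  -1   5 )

0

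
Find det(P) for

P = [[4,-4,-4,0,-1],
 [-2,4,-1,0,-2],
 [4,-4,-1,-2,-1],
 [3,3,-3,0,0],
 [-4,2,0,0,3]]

Expand along column 4 (it has 4 zeros):
  − (-2) · M_34   where M_34 = det([4 -4 -4 -1; -2 4 -1 -2; 3 3 -3 0; -4 2 0 3]) = 426
det = (-1)·(-2)·(426) = 852

The determinant is 852.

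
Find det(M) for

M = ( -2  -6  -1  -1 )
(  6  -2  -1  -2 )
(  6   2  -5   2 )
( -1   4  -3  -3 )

Expand along row 1:
  + (-2) · M_11   where M_11 = det([-2 -1 -2; 2 -5 2; 4 -3 -3]) = -84
  − (-6) · M_12   where M_12 = det([6 -1 -2; 6 -5 2; -1 -3 -3]) = 156
  + (-1) · M_13   where M_13 = det([6 -2 -2; 6 2 2; -1 4 -3]) = -168
  − (-1) · M_14   where M_14 = det([6 -2 -1; 6 2 -5; -1 4 -3]) = 12
det = (+1)·(-2)·(-84) + (-1)·(-6)·(156) + (+1)·(-1)·(-168) + (-1)·(-1)·(12) = 1284

1284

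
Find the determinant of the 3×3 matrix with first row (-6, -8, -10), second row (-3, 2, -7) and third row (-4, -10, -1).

The determinant is -148.

Expand along row 1:
  + (-6) · |2 -7; -10 -1| = (-6)·(-2 − 70) = 432
  − (-8) · |-3 -7; -4 -1| = −(-8)·(3 − 28) = -200
  + (-10) · |-3 2; -4 -10| = (-10)·(30 − (-8)) = -380
Sum: (432) + (-200) + (-380) = -148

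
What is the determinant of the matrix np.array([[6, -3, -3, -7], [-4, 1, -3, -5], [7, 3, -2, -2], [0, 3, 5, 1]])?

The determinant is -1808.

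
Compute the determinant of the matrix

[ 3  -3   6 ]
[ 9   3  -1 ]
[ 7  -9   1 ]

Expand along row 1:
  + 3 · |3 -1; -9 1| = 3·(3 − 9) = -18
  − (-3) · |9 -1; 7 1| = −(-3)·(9 − (-7)) = 48
  + 6 · |9 3; 7 -9| = 6·(-81 − 21) = -612
Sum: (-18) + (48) + (-612) = -582

-582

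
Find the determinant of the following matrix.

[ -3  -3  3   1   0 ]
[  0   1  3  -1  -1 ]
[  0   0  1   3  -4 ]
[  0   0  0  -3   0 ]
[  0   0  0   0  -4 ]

-36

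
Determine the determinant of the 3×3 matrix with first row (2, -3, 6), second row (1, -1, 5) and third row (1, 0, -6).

The determinant is -15.

Expand along row 3:
  + 1 · |-3 6; -1 5| = 1·(-15 − (-6)) = -9
  + (-6) · |2 -3; 1 -1| = (-6)·(-2 − (-3)) = -6
Sum: (-9) + (-6) = -15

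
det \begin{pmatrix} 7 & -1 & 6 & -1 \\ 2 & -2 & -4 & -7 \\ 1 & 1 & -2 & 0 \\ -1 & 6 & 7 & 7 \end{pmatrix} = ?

-680

Expand along row 3 (it has 1 zero):
  + (1) · M_31   where M_31 = det([-1 6 -1; -2 -4 -7; 6 7 7]) = -199
  − (1) · M_32   where M_32 = det([7 6 -1; 2 -4 -7; -1 7 7]) = 95
  + (-2) · M_33   where M_33 = det([7 -1 -1; 2 -2 -7; -1 6 7]) = 193
det = (+1)·(1)·(-199) + (-1)·(1)·(95) + (+1)·(-2)·(193) = -680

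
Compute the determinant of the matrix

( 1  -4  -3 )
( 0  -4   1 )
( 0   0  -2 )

8

The matrix is upper triangular, so the determinant is the product of the diagonal entries:
det = (1) · (-4) · (-2) = 8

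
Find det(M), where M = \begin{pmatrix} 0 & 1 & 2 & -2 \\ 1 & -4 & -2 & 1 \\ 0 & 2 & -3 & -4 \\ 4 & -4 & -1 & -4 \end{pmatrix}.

Expand along column 1 (it has 2 zeros):
  − (1) · M_21   where M_21 = det([1 2 -2; 2 -3 -4; -4 -1 -4]) = 84
  − (4) · M_41   where M_41 = det([1 2 -2; -4 -2 1; 2 -3 -4]) = -49
det = (-1)·(1)·(84) + (-1)·(4)·(-49) = 112

|M| = 112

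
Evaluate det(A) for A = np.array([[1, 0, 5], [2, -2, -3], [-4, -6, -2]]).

-114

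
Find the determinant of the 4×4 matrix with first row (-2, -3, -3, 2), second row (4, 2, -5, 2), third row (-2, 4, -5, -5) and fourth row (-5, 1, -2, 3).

Expand along row 1:
  + (-2) · M_11   where M_11 = det([2 -5 2; 4 -5 -5; 1 -2 3]) = 29
  − (-3) · M_12   where M_12 = det([4 -5 2; -2 -5 -5; -5 -2 3]) = -297
  + (-3) · M_13   where M_13 = det([4 2 2; -2 4 -5; -5 1 3]) = 166
  − (2) · M_14   where M_14 = det([4 2 -5; -2 4 -5; -5 1 -2]) = -60
det = (+1)·(-2)·(29) + (-1)·(-3)·(-297) + (+1)·(-3)·(166) + (-1)·(2)·(-60) = -1327

The determinant is -1327.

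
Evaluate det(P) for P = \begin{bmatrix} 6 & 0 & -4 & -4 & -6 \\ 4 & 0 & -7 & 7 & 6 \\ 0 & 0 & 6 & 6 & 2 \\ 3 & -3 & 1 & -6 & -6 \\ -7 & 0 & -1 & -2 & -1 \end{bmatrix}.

Expand along column 2 (it has 4 zeros):
  + (-3) · M_42   where M_42 = det([6 -4 -4 -6; 4 -7 7 6; 0 6 6 2; -7 -1 -2 -1]) = 2668
det = (+1)·(-3)·(2668) = -8004

-8004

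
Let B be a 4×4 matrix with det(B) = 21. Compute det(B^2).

441

det(B^2) = (det B)^2 = (21)^2 = 441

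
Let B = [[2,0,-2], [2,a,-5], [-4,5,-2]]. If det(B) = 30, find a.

a = 0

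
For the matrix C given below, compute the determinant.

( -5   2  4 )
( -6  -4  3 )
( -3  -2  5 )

Expand along column 1:
  + (-5) · |-4 3; -2 5| = (-5)·(-20 − (-6)) = 70
  − (-6) · |2 4; -2 5| = −(-6)·(10 − (-8)) = 108
  + (-3) · |2 4; -4 3| = (-3)·(6 − (-16)) = -66
Sum: (70) + (108) + (-66) = 112

det(C) = 112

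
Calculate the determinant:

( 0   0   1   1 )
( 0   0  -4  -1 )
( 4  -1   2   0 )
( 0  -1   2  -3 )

The determinant is -12.

Expand along column 1 (it has 3 zeros):
  + (4) · M_31   where M_31 = det([0 1 1; 0 -4 -1; -1 2 -3]) = -3
det = (+1)·(4)·(-3) = -12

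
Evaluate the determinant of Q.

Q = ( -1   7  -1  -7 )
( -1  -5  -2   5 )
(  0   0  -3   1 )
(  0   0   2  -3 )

84

Q is block upper-triangular with a 2×2 block and a 2×2 block on the diagonal, so its determinant equals the product of the determinants of the diagonal blocks.
det of the 2×2 block = 12
det of the 2×2 block = 7
det = (12)·(7) = 84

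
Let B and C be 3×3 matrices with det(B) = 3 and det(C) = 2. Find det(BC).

6

det(BC) = det(B)·det(C) = (3)·(2) = 6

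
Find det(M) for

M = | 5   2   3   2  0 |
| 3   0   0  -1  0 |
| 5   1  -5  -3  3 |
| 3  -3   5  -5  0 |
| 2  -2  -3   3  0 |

-1254

Expand along column 5 (it has 4 zeros):
  + (3) · M_35   where M_35 = det([5 2 3 2; 3 0 0 -1; 3 -3 5 -5; 2 -2 -3 3]) = -418
det = (+1)·(3)·(-418) = -1254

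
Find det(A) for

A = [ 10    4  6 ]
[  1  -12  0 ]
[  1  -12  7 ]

det(A) = -868

Expand along column 3:
  + 6 · |1 -12; 1 -12| = 6·(-12 − (-12)) = 0
  + 7 · |10 4; 1 -12| = 7·(-120 − 4) = -868
Sum: (0) + (-868) = -868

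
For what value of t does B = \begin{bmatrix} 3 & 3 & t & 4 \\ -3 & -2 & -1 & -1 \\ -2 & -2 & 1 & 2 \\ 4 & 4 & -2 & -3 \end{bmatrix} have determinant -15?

t = -9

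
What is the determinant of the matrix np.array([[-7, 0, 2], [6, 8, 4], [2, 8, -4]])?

Expand along column 2:
  + 8 · |-7 2; 2 -4| = 8·(28 − 4) = 192
  − 8 · |-7 2; 6 4| = −8·(-28 − 12) = 320
Sum: (192) + (320) = 512

512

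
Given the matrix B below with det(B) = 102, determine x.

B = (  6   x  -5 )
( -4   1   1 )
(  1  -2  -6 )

Expanding along the column containing x, det(B) is linear in x: det(B) = (-23)·x + (-59).
Set (-23)·x + (-59) = 102  ⇒  (-23)·x = 161  ⇒  x = -7.

x = -7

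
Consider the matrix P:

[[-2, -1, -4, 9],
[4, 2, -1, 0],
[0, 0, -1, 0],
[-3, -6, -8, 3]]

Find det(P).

Expand along row 3 (it has 3 zeros):
  + (-1) · M_33   where M_33 = det([-2 -1 9; 4 2 0; -3 -6 3]) = -162
det = (+1)·(-1)·(-162) = 162

162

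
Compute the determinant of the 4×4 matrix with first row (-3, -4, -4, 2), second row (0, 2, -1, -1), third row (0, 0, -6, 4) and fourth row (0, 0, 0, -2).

-72

The matrix is upper triangular, so the determinant is the product of the diagonal entries:
det = (-3) · (2) · (-6) · (-2) = -72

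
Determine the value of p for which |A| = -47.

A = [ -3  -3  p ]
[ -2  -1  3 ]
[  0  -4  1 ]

Expanding along the column containing p, det(A) is linear in p: det(A) = (8)·p + (-39).
Set (8)·p + (-39) = -47  ⇒  (8)·p = -8  ⇒  p = -1.

-1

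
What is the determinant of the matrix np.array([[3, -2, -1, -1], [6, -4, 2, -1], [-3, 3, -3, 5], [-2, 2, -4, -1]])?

46

Expand along row 1:
  + (3) · M_11   where M_11 = det([-4 2 -1; 3 -3 5; 2 -4 -1]) = -60
  − (-2) · M_12   where M_12 = det([6 2 -1; -3 -3 5; -2 -4 -1]) = 106
  + (-1) · M_13   where M_13 = det([6 -4 -1; -3 3 5; -2 2 -1]) = -26
  − (-1) · M_14   where M_14 = det([6 -4 2; -3 3 -3; -2 2 -4]) = -12
det = (+1)·(3)·(-60) + (-1)·(-2)·(106) + (+1)·(-1)·(-26) + (-1)·(-1)·(-12) = 46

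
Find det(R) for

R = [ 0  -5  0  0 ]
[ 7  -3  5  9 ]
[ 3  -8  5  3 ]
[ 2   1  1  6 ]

|R| = 330

Expand along row 1 (it has 3 zeros):
  − (-5) · M_12   where M_12 = det([7 5 9; 3 5 3; 2 1 6]) = 66
det = (-1)·(-5)·(66) = 330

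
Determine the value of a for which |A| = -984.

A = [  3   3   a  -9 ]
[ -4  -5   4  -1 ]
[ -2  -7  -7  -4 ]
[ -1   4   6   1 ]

Expanding along the row containing a, det(A) is linear in a: det(A) = (-51)·a + (-1137).
Set (-51)·a + (-1137) = -984  ⇒  (-51)·a = 153  ⇒  a = -3.

a = -3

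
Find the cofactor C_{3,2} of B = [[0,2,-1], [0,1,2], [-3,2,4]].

Delete row 3 and column 2; the remaining 2×2 submatrix is [0 -1; 0 2].
Its determinant is 0·2 − (-1)·0 = 0.
The cofactor carries sign (−1)^(3+2) = −1, so C_{3,2} = −(0) = 0.

The cofactor is 0.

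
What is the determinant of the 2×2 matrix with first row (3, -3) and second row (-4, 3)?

det = 3·3 − (-3)·(-4) = 9 − 12 = -3

The determinant is -3.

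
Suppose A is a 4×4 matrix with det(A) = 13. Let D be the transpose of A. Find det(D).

13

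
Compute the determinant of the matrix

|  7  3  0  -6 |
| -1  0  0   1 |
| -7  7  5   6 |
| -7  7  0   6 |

Expand along column 3 (it has 3 zeros):
  + (5) · M_33   where M_33 = det([7 3 -6; -1 0 1; -7 7 6]) = -10
det = (+1)·(5)·(-10) = -50

-50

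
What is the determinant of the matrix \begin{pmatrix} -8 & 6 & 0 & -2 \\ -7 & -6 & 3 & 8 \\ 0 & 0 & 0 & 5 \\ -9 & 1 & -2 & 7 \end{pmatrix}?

The determinant is 1590.

Expand along row 3 (it has 3 zeros):
  − (5) · M_34   where M_34 = det([-8 6 0; -7 -6 3; -9 1 -2]) = -318
det = (-1)·(5)·(-318) = 1590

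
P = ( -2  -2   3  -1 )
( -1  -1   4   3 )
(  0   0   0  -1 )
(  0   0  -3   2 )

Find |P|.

|P| = 0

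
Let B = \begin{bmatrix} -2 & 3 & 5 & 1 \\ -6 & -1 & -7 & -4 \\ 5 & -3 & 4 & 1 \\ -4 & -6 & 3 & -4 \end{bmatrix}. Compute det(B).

|B| = 181

Expand along row 1:
  + (-2) · M_11   where M_11 = det([-1 -7 -4; -3 4 1; -6 3 -4]) = 85
  − (3) · M_12   where M_12 = det([-6 -7 -4; 5 4 1; -4 3 -4]) = -122
  + (5) · M_13   where M_13 = det([-6 -1 -4; 5 -3 1; -4 -6 -4]) = 44
  − (1) · M_14   where M_14 = det([-6 -1 -7; 5 -3 4; -4 -6 3]) = 235
det = (+1)·(-2)·(85) + (-1)·(3)·(-122) + (+1)·(5)·(44) + (-1)·(1)·(235) = 181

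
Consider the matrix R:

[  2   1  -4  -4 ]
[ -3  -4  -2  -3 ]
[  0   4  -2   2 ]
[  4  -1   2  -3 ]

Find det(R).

Expand along row 3 (it has 1 zero):
  − (4) · M_32   where M_32 = det([2 -4 -4; -3 -2 -3; 4 2 -3]) = 100
  + (-2) · M_33   where M_33 = det([2 1 -4; -3 -4 -3; 4 -1 -3]) = -79
  − (2) · M_34   where M_34 = det([2 1 -4; -3 -4 -2; 4 -1 2]) = -98
det = (-1)·(4)·(100) + (+1)·(-2)·(-79) + (-1)·(2)·(-98) = -46

-46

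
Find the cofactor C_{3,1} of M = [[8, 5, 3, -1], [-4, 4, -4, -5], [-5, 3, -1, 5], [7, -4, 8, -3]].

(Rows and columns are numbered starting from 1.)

340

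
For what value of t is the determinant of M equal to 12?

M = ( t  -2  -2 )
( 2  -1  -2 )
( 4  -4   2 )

t = 2

Expanding along the column containing t, det(M) is linear in t: det(M) = (-10)·t + (32).
Set (-10)·t + (32) = 12  ⇒  (-10)·t = -20  ⇒  t = 2.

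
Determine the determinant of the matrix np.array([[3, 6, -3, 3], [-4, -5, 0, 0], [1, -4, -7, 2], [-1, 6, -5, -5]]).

The determinant is 1470.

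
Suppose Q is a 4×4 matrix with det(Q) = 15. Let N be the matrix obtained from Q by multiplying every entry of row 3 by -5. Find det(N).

|N| = -75

Scaling one row by -5 multiplies the determinant by -5.
det(N) = (-5)·(15) = -75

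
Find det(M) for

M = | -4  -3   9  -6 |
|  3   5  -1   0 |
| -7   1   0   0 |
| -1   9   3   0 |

The determinant is 1056.

Expand along column 4 (it has 3 zeros):
  − (-6) · M_14   where M_14 = det([3 5 -1; -7 1 0; -1 9 3]) = 176
det = (-1)·(-6)·(176) = 1056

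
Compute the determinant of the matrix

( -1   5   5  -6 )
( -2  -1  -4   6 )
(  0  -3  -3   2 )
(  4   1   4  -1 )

-3

Expand along row 3 (it has 1 zero):
  − (-3) · M_32   where M_32 = det([-1 5 -6; -2 -4 6; 4 4 -1]) = 82
  + (-3) · M_33   where M_33 = det([-1 5 -6; -2 -1 6; 4 1 -1]) = 103
  − (2) · M_34   where M_34 = det([-1 5 5; -2 -1 -4; 4 1 4]) = -30
det = (-1)·(-3)·(82) + (+1)·(-3)·(103) + (-1)·(2)·(-30) = -3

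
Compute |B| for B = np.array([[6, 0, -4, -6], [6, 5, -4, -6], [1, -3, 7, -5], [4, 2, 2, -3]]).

Expand along row 1 (it has 1 zero):
  + (6) · M_11   where M_11 = det([5 -4 -6; -3 7 -5; 2 2 -3]) = 141
  + (-4) · M_13   where M_13 = det([6 5 -6; 1 -3 -5; 4 2 -3]) = -55
  − (-6) · M_14   where M_14 = det([6 5 -4; 1 -3 7; 4 2 2]) = -46
det = (+1)·(6)·(141) + (+1)·(-4)·(-55) + (-1)·(-6)·(-46) = 790

The determinant is 790.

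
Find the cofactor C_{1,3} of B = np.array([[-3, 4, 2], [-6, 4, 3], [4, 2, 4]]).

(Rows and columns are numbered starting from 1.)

-28

Delete row 1 and column 3; the remaining 2×2 submatrix is [-6 4; 4 2].
Its determinant is (-6)·2 − 4·4 = -28.
The cofactor carries sign (−1)^(1+3) = +1, so C_{1,3} = +(-28) = -28.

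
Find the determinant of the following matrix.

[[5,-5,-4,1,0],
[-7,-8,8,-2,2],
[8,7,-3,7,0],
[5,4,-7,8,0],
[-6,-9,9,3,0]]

11544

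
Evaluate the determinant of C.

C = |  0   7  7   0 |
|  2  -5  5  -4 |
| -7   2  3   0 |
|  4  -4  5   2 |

Expand along row 1 (it has 2 zeros):
  − (7) · M_12   where M_12 = det([2 5 -4; -7 3 0; 4 5 2]) = 270
  + (7) · M_13   where M_13 = det([2 -5 -4; -7 2 0; 4 -4 2]) = -142
det = (-1)·(7)·(270) + (+1)·(7)·(-142) = -2884

-2884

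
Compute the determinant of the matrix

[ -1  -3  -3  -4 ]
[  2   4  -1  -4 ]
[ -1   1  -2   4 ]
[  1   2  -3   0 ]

-132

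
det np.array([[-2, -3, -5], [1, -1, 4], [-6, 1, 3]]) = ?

The determinant is 120.

Expand along row 1:
  + (-2) · |-1 4; 1 3| = (-2)·(-3 − 4) = 14
  − (-3) · |1 4; -6 3| = −(-3)·(3 − (-24)) = 81
  + (-5) · |1 -1; -6 1| = (-5)·(1 − 6) = 25
Sum: (14) + (81) + (25) = 120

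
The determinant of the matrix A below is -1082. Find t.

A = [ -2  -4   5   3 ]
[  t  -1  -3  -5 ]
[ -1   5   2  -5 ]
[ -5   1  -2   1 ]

4

Expanding along the column containing t, det(A) is linear in t: det(A) = (54)·t + (-1298).
Set (54)·t + (-1298) = -1082  ⇒  (54)·t = 216  ⇒  t = 4.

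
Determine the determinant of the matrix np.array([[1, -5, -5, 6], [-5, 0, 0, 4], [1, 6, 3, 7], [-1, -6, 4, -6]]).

Expand along row 2 (it has 2 zeros):
  − (-5) · M_21   where M_21 = det([-5 -5 6; 6 3 7; -6 4 -6]) = 512
  + (4) · M_24   where M_24 = det([1 -5 -5; 1 6 3; -1 -6 4]) = 77
det = (-1)·(-5)·(512) + (+1)·(4)·(77) = 2868

The determinant is 2868.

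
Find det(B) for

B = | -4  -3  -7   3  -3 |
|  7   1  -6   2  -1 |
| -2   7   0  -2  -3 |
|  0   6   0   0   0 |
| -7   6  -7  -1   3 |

Expand along row 4 (it has 4 zeros):
  + (6) · M_42   where M_42 = det([-4 -7 3 -3; 7 -6 2 -1; -2 0 -2 -3; -7 -7 -1 3]) = -1814
det = (+1)·(6)·(-1814) = -10884

-10884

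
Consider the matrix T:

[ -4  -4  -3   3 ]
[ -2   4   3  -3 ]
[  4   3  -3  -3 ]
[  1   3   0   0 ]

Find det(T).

The determinant is 324.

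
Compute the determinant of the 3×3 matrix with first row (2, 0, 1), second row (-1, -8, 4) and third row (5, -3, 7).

-45

Expand along row 1:
  + 2 · |-8 4; -3 7| = 2·(-56 − (-12)) = -88
  + 1 · |-1 -8; 5 -3| = 1·(3 − (-40)) = 43
Sum: (-88) + (43) = -45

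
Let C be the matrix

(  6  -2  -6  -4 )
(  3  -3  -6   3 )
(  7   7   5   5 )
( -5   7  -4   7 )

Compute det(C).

Expand along row 1:
  + (6) · M_11   where M_11 = det([-3 -6 3; 7 5 5; 7 -4 7]) = -270
  − (-2) · M_12   where M_12 = det([3 -6 3; 7 5 5; -5 -4 7]) = 600
  + (-6) · M_13   where M_13 = det([3 -3 3; 7 7 5; -5 7 7]) = 516
  − (-4) · M_14   where M_14 = det([3 -3 -6; 7 7 5; -5 7 -4]) = -702
det = (+1)·(6)·(-270) + (-1)·(-2)·(600) + (+1)·(-6)·(516) + (-1)·(-4)·(-702) = -6324

-6324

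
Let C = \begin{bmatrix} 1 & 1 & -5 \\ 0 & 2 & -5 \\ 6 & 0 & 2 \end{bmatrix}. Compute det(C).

Expand along column 1:
  + 1 · |2 -5; 0 2| = 1·(4 − 0) = 4
  + 6 · |1 -5; 2 -5| = 6·(-5 − (-10)) = 30
Sum: (4) + (30) = 34

34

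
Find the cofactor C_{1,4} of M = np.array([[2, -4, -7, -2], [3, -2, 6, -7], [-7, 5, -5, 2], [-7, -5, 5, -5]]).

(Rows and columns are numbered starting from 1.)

Delete row 1 and column 4; the remaining 3×3 submatrix is [3 -2 6; -7 5 -5; -7 -5 5].
Its determinant is 280.
The cofactor carries sign (−1)^(1+4) = −1, so C_{1,4} = −(280) = -280.

-280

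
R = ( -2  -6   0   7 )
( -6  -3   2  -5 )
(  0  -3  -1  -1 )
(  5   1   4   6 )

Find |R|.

The determinant is -1105.

Expand along row 1 (it has 1 zero):
  + (-2) · M_11   where M_11 = det([-3 2 -5; -3 -1 -1; 1 4 6]) = 95
  − (-6) · M_12   where M_12 = det([-6 2 -5; 0 -1 -1; 5 4 6]) = -23
  − (7) · M_14   where M_14 = det([-6 -3 2; 0 -3 -1; 5 1 4]) = 111
det = (+1)·(-2)·(95) + (-1)·(-6)·(-23) + (-1)·(7)·(111) = -1105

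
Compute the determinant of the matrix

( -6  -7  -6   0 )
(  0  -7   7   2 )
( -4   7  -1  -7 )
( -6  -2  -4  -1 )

Expand along row 1 (it has 1 zero):
  + (-6) · M_11   where M_11 = det([-7 7 2; 7 -1 -7; -2 -4 -1]) = 276
  − (-7) · M_12   where M_12 = det([0 7 2; -4 -1 -7; -6 -4 -1]) = 286
  + (-6) · M_13   where M_13 = det([0 -7 2; -4 7 -7; -6 -2 -1]) = -166
det = (+1)·(-6)·(276) + (-1)·(-7)·(286) + (+1)·(-6)·(-166) = 1342

1342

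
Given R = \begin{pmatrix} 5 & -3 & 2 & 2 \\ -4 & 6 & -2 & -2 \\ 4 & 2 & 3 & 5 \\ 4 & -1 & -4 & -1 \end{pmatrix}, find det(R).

Expand along row 1:
  + (5) · M_11   where M_11 = det([6 -2 -2; 2 3 5; -1 -4 -1]) = 118
  − (-3) · M_12   where M_12 = det([-4 -2 -2; 4 3 5; 4 -4 -1]) = -60
  + (2) · M_13   where M_13 = det([-4 6 -2; 4 2 5; 4 -1 -1]) = 156
  − (2) · M_14   where M_14 = det([-4 6 -2; 4 2 3; 4 -1 -4]) = 212
det = (+1)·(5)·(118) + (-1)·(-3)·(-60) + (+1)·(2)·(156) + (-1)·(2)·(212) = 298

298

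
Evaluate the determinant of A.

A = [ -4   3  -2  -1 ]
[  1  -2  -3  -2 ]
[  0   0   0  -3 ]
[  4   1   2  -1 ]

Expand along row 3 (it has 3 zeros):
  − (-3) · M_34   where M_34 = det([-4 3 -2; 1 -2 -3; 4 1 2]) = -56
det = (-1)·(-3)·(-56) = -168

The determinant is -168.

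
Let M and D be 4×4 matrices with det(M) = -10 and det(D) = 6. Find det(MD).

det(MD) = det(M)·det(D) = (-10)·(6) = -60

-60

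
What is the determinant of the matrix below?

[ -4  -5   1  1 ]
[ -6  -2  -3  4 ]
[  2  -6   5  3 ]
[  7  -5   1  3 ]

Expand along row 1:
  + (-4) · M_11   where M_11 = det([-2 -3 4; -6 5 3; -5 1 3]) = 43
  − (-5) · M_12   where M_12 = det([-6 -3 4; 2 5 3; 7 1 3]) = -249
  + (1) · M_13   where M_13 = det([-6 -2 4; 2 -6 3; 7 -5 3]) = 116
  − (1) · M_14   where M_14 = det([-6 -2 -3; 2 -6 5; 7 -5 1]) = -276
det = (+1)·(-4)·(43) + (-1)·(-5)·(-249) + (+1)·(1)·(116) + (-1)·(1)·(-276) = -1025

-1025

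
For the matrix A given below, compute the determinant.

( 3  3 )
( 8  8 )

det(A) = 3·8 − 3·8 = 24 − 24 = 0

0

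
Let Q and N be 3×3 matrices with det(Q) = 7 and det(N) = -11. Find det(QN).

det(QN) = det(Q)·det(N) = (7)·(-11) = -77

-77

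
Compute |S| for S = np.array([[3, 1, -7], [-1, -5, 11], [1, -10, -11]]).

|S| = 390

Expand along column 1:
  + 3 · |-5 11; -10 -11| = 3·(55 − (-110)) = 495
  − (-1) · |1 -7; -10 -11| = −(-1)·(-11 − 70) = -81
  + 1 · |1 -7; -5 11| = 1·(11 − 35) = -24
Sum: (495) + (-81) + (-24) = 390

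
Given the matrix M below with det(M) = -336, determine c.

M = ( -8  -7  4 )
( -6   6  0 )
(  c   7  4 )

Expanding along the column containing c, det(M) is linear in c: det(M) = (-24)·c + (-528).
Set (-24)·c + (-528) = -336  ⇒  (-24)·c = 192  ⇒  c = -8.

c = -8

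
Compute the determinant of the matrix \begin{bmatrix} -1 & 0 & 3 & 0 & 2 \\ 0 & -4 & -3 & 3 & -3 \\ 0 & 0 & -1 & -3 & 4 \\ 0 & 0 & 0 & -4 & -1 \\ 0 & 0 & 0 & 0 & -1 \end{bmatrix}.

-16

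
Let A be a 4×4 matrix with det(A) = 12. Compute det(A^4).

det(A^4) = (det A)^4 = (12)^4 = 20736

20736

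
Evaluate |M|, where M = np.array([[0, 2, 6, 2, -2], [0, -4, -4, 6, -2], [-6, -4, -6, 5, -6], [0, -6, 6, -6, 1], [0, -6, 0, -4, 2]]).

Expand along column 1 (it has 4 zeros):
  + (-6) · M_31   where M_31 = det([2 6 2 -2; -4 -4 6 -2; -6 6 -6 1; -6 0 -4 2]) = -296
det = (+1)·(-6)·(-296) = 1776

|M| = 1776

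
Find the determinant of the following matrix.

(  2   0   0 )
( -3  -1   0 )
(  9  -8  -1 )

2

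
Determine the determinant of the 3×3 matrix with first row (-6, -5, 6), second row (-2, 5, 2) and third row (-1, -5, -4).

200

Expand along row 1:
  + (-6) · |5 2; -5 -4| = (-6)·(-20 − (-10)) = 60
  − (-5) · |-2 2; -1 -4| = −(-5)·(8 − (-2)) = 50
  + 6 · |-2 5; -1 -5| = 6·(10 − (-5)) = 90
Sum: (60) + (50) + (90) = 200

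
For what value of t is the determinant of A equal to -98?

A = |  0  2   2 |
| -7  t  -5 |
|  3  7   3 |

2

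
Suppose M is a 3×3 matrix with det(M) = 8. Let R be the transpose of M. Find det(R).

8

det(Mᵀ) = det(M).
det(R) = (1)·(8) = 8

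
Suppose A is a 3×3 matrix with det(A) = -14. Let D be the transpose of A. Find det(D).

det(Aᵀ) = det(A).
det(D) = (1)·(-14) = -14

-14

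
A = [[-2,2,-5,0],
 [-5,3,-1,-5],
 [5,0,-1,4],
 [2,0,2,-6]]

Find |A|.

Expand along column 2 (it has 2 zeros):
  − (2) · M_12   where M_12 = det([-5 -1 -5; 5 -1 4; 2 2 -6]) = -88
  + (3) · M_22   where M_22 = det([-2 -5 0; 5 -1 4; 2 2 -6]) = -186
det = (-1)·(2)·(-88) + (+1)·(3)·(-186) = -382

|A| = -382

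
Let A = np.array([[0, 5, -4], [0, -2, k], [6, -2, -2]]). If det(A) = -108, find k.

Expanding along the column containing k, det(A) is linear in k: det(A) = (30)·k + (-48).
Set (30)·k + (-48) = -108  ⇒  (30)·k = -60  ⇒  k = -2.

k = -2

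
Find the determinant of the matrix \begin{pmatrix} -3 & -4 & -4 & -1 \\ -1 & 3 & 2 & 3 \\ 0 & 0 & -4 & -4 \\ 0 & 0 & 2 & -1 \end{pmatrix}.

-156

The matrix is block upper-triangular with a 2×2 block and a 2×2 block on the diagonal, so its determinant equals the product of the determinants of the diagonal blocks.
det of the 2×2 block = -13
det of the 2×2 block = 12
det = (-13)·(12) = -156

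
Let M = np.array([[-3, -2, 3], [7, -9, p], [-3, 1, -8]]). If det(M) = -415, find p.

Expanding along the row containing p, det(M) is linear in p: det(M) = (9)·p + (-388).
Set (9)·p + (-388) = -415  ⇒  (9)·p = -27  ⇒  p = -3.

p = -3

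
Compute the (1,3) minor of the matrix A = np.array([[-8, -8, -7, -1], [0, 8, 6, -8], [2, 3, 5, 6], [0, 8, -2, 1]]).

Delete row 1 and column 3; the remaining 3×3 submatrix is [0 8 -8; 2 3 6; 0 8 1].
Its determinant is -144.

The minor is -144.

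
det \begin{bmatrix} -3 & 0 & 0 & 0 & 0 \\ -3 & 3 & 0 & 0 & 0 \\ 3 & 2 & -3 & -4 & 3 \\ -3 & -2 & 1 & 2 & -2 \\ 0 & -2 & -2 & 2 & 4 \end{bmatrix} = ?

The determinant is 162.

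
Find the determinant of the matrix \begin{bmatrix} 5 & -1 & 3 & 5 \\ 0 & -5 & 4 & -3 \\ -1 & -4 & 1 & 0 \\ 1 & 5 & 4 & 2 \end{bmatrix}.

572

Expand along row 2 (it has 1 zero):
  + (-5) · M_22   where M_22 = det([5 3 5; -1 1 0; 1 4 2]) = -9
  − (4) · M_23   where M_23 = det([5 -1 5; -1 -4 0; 1 5 2]) = -47
  + (-3) · M_24   where M_24 = det([5 -1 3; -1 -4 1; 1 5 4]) = -113
det = (+1)·(-5)·(-9) + (-1)·(4)·(-47) + (+1)·(-3)·(-113) = 572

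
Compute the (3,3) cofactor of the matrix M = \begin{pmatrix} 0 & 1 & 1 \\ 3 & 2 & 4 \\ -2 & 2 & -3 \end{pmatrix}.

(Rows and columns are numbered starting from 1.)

Delete row 3 and column 3; the remaining 2×2 submatrix is [0 1; 3 2].
Its determinant is 0·2 − 1·3 = -3.
The cofactor carries sign (−1)^(3+3) = +1, so C_{3,3} = +(-3) = -3.

-3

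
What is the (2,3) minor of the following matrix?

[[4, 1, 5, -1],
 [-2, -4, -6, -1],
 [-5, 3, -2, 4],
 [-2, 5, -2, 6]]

Delete row 2 and column 3; the remaining 3×3 submatrix is [4 1 -1; -5 3 4; -2 5 6].
Its determinant is 33.

33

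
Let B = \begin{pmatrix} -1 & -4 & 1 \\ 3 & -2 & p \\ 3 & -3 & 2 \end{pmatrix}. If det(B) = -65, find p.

6

Expanding along the row containing p, det(B) is linear in p: det(B) = (-15)·p + (25).
Set (-15)·p + (25) = -65  ⇒  (-15)·p = -90  ⇒  p = 6.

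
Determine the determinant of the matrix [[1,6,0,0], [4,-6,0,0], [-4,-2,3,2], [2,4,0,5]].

-450

The matrix is block lower-triangular with a 2×2 block and a 2×2 block on the diagonal, so its determinant equals the product of the determinants of the diagonal blocks.
det of the 2×2 block = -30
det of the 2×2 block = 15
det = (-30)·(15) = -450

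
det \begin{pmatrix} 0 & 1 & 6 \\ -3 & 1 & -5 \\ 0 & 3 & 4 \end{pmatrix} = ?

Expand along column 1:
  − (-3) · |1 6; 3 4| = −(-3)·(4 − 18) = -42

-42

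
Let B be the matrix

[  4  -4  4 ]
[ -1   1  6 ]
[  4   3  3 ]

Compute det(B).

-196

Expand along column 1:
  + 4 · |1 6; 3 3| = 4·(3 − 18) = -60
  − (-1) · |-4 4; 3 3| = −(-1)·(-12 − 12) = -24
  + 4 · |-4 4; 1 6| = 4·(-24 − 4) = -112
Sum: (-60) + (-24) + (-112) = -196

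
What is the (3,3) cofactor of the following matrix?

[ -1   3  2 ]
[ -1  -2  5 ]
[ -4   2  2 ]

The cofactor is 5.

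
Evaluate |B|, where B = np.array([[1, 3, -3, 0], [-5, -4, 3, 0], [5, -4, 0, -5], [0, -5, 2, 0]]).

Expand along column 4 (it has 3 zeros):
  − (-5) · M_34   where M_34 = det([1 3 -3; -5 -4 3; 0 -5 2]) = -38
det = (-1)·(-5)·(-38) = -190

|B| = -190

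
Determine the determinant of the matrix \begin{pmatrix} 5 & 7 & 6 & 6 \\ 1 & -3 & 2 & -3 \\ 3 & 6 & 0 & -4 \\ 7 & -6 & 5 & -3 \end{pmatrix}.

1551

Expand along row 3 (it has 1 zero):
  + (3) · M_31   where M_31 = det([7 6 6; -3 2 -3; -6 5 -3]) = 99
  − (6) · M_32   where M_32 = det([5 6 6; 1 2 -3; 7 5 -3]) = -117
  − (-4) · M_34   where M_34 = det([5 7 6; 1 -3 2; 7 -6 5]) = 138
det = (+1)·(3)·(99) + (-1)·(6)·(-117) + (-1)·(-4)·(138) = 1551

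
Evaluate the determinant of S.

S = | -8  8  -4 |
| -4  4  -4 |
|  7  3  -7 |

Expand along column 1:
  + (-8) · |4 -4; 3 -7| = (-8)·(-28 − (-12)) = 128
  − (-4) · |8 -4; 3 -7| = −(-4)·(-56 − (-12)) = -176
  + 7 · |8 -4; 4 -4| = 7·(-32 − (-16)) = -112
Sum: (128) + (-176) + (-112) = -160

-160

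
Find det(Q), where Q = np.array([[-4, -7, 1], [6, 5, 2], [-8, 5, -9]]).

Expand along column 1:
  + (-4) · |5 2; 5 -9| = (-4)·(-45 − 10) = 220
  − 6 · |-7 1; 5 -9| = −6·(63 − 5) = -348
  + (-8) · |-7 1; 5 2| = (-8)·(-14 − 5) = 152
Sum: (220) + (-348) + (152) = 24

The determinant is 24.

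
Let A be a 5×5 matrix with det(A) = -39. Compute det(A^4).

2313441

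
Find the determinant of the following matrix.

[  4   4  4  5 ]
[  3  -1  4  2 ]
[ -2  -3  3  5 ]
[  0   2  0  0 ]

130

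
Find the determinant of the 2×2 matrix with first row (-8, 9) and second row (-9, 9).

det = (-8)·9 − 9·(-9) = -72 − (-81) = 9

The determinant is 9.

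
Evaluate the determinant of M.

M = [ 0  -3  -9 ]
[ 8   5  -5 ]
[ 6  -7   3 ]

The determinant is 936.

Expand along column 1:
  − 8 · |-3 -9; -7 3| = −8·(-9 − 63) = 576
  + 6 · |-3 -9; 5 -5| = 6·(15 − (-45)) = 360
Sum: (576) + (360) = 936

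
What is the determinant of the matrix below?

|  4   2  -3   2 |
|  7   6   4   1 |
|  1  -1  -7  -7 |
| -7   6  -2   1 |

The determinant is -3914.

Expand along row 1:
  + (4) · M_11   where M_11 = det([6 4 1; -1 -7 -7; 6 -2 1]) = -246
  − (2) · M_12   where M_12 = det([7 4 1; 1 -7 -7; -7 -2 1]) = -6
  + (-3) · M_13   where M_13 = det([7 6 1; 1 -1 -7; -7 6 1]) = 574
  − (2) · M_14   where M_14 = det([7 6 4; 1 -1 -7; -7 6 -2]) = 610
det = (+1)·(4)·(-246) + (-1)·(2)·(-6) + (+1)·(-3)·(574) + (-1)·(2)·(610) = -3914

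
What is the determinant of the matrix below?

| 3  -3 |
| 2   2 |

det = 3·2 − (-3)·2 = 6 − (-6) = 12

12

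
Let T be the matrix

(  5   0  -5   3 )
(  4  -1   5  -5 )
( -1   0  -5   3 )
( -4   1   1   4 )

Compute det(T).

Expand along column 2 (it has 2 zeros):
  + (-1) · M_22   where M_22 = det([5 -5 3; -1 -5 3; -4 1 4]) = -138
  + (1) · M_42   where M_42 = det([5 -5 3; 4 5 -5; -1 -5 3]) = -60
det = (+1)·(-1)·(-138) + (+1)·(1)·(-60) = 78

The determinant is 78.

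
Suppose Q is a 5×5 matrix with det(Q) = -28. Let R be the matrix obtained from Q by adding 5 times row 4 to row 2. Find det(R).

Adding a multiple of one row to another leaves the determinant unchanged.
det(R) = (1)·(-28) = -28

-28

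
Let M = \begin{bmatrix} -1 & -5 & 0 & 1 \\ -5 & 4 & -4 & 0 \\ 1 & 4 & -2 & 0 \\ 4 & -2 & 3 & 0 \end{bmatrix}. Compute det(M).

The determinant is 12.

Expand along column 4 (it has 3 zeros):
  − (1) · M_14   where M_14 = det([-5 4 -4; 1 4 -2; 4 -2 3]) = -12
det = (-1)·(1)·(-12) = 12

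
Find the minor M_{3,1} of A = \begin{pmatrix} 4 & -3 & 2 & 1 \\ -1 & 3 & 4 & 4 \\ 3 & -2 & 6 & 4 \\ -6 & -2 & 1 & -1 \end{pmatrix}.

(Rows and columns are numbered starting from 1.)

The minor is 25.

Delete row 3 and column 1; the remaining 3×3 submatrix is [-3 2 1; 3 4 4; -2 1 -1].
Its determinant is 25.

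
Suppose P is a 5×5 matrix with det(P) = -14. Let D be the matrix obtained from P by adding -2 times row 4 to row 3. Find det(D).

The determinant is -14.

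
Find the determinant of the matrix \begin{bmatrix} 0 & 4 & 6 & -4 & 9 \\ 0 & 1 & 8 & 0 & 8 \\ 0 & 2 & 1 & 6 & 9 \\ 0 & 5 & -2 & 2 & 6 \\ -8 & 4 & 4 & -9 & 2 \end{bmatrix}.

Expand along column 1 (it has 4 zeros):
  + (-8) · M_51   where M_51 = det([4 6 -4 9; 1 8 0 8; 2 1 6 9; 5 -2 2 6]) = -698
det = (+1)·(-8)·(-698) = 5584

5584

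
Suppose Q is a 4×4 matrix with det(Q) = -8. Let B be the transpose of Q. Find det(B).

-8

det(Qᵀ) = det(Q).
det(B) = (1)·(-8) = -8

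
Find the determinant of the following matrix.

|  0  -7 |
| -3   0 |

det = 0·0 − (-7)·(-3) = 0 − 21 = -21

The determinant is -21.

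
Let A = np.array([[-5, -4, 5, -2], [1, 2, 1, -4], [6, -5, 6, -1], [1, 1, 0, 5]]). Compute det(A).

det(A) = -1064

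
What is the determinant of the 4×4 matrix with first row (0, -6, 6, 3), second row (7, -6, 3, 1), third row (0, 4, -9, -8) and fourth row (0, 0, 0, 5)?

Expand along row 4 (it has 3 zeros):
  + (5) · M_44   where M_44 = det([0 -6 6; 7 -6 3; 0 4 -9]) = -210
det = (+1)·(5)·(-210) = -1050

The determinant is -1050.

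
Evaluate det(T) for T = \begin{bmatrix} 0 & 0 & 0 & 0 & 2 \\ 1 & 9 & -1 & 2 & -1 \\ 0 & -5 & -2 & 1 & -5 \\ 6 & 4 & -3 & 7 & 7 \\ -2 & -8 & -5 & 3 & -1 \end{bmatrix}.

Expand along row 1 (it has 4 zeros):
  + (2) · M_15   where M_15 = det([1 9 -1 2; 0 -5 -2 1; 6 4 -3 7; -2 -8 -5 3]) = -210
det = (+1)·(2)·(-210) = -420

det(T) = -420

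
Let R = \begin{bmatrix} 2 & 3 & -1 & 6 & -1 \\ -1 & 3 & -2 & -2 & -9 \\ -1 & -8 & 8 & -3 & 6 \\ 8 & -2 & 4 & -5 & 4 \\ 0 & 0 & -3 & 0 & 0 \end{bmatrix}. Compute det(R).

Expand along row 5 (it has 4 zeros):
  + (-3) · M_53   where M_53 = det([2 3 6 -1; -1 3 -2 -9; -1 -8 -3 6; 8 -2 -5 4]) = -2196
det = (+1)·(-3)·(-2196) = 6588

6588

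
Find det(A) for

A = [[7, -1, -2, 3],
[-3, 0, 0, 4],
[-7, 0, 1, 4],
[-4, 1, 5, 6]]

Expand along row 2 (it has 2 zeros):
  − (-3) · M_21   where M_21 = det([-1 -2 3; 0 1 4; 1 5 6]) = 3
  + (4) · M_24   where M_24 = det([7 -1 -2; -7 0 1; -4 1 5]) = -24
det = (-1)·(-3)·(3) + (+1)·(4)·(-24) = -87

|A| = -87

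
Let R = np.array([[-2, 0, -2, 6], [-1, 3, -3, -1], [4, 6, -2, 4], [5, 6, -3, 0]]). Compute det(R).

det(R) = -300

Expand along row 1 (it has 1 zero):
  + (-2) · M_11   where M_11 = det([3 -3 -1; 6 -2 4; 6 -3 0]) = -30
  + (-2) · M_13   where M_13 = det([-1 3 -1; 4 6 4; 5 6 0]) = 90
  − (6) · M_14   where M_14 = det([-1 3 -3; 4 6 -2; 5 6 -3]) = 30
det = (+1)·(-2)·(-30) + (+1)·(-2)·(90) + (-1)·(6)·(30) = -300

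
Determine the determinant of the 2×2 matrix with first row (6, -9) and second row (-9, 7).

det = 6·7 − (-9)·(-9) = 42 − 81 = -39

-39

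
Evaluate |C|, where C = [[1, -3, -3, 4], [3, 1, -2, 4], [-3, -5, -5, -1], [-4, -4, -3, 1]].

Expand along row 1:
  + (1) · M_11   where M_11 = det([1 -2 4; -5 -5 -1; -4 -3 1]) = -46
  − (-3) · M_12   where M_12 = det([3 -2 4; -3 -5 -1; -4 -3 1]) = -82
  + (-3) · M_13   where M_13 = det([3 1 4; -3 -5 -1; -4 -4 1]) = -52
  − (4) · M_14   where M_14 = det([3 1 -2; -3 -5 -5; -4 -4 -3]) = 12
det = (+1)·(1)·(-46) + (-1)·(-3)·(-82) + (+1)·(-3)·(-52) + (-1)·(4)·(12) = -184

det(C) = -184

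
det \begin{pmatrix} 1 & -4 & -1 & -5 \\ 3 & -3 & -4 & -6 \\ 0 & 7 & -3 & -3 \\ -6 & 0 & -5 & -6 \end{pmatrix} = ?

Expand along row 3 (it has 1 zero):
  − (7) · M_32   where M_32 = det([1 -1 -5; 3 -4 -6; -6 -5 -6]) = 135
  + (-3) · M_33   where M_33 = det([1 -4 -5; 3 -3 -6; -6 0 -6]) = -108
  − (-3) · M_34   where M_34 = det([1 -4 -1; 3 -3 -4; -6 0 -5]) = -123
det = (-1)·(7)·(135) + (+1)·(-3)·(-108) + (-1)·(-3)·(-123) = -990

-990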